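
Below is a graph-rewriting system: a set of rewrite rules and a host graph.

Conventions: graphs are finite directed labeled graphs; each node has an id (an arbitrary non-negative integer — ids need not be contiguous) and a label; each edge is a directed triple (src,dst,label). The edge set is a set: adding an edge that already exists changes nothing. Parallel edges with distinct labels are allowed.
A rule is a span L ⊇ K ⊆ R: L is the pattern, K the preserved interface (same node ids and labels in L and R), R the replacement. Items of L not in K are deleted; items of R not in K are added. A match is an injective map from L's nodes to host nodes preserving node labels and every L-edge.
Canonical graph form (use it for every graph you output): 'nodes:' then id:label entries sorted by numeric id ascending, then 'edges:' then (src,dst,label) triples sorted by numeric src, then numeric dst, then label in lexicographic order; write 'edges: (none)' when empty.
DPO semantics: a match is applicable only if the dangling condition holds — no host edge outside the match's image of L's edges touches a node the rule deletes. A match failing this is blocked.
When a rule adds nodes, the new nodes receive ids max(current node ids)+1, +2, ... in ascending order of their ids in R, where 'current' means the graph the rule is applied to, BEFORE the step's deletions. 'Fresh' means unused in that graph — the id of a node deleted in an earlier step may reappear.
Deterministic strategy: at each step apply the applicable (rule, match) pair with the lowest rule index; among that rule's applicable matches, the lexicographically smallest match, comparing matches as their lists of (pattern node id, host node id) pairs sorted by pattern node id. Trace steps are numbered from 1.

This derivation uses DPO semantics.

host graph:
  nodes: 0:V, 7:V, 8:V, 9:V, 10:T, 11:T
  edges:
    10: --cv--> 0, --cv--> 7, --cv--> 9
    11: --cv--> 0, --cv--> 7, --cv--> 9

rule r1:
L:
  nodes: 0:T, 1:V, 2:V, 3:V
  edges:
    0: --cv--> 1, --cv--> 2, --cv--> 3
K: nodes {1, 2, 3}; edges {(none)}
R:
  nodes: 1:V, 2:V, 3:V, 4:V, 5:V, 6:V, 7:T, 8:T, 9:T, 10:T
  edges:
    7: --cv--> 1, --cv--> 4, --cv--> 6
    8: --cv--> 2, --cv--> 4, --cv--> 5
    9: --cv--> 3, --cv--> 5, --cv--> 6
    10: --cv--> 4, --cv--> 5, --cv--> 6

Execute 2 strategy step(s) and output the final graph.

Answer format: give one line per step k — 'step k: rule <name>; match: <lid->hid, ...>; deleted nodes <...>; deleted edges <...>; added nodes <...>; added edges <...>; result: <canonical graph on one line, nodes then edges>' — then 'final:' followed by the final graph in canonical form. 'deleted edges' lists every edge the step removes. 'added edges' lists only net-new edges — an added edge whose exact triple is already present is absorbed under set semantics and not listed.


step 1: rule r1; match: 0->10, 1->0, 2->7, 3->9; deleted nodes 10; deleted edges (10,0,cv); (10,7,cv); (10,9,cv); added nodes 12, 13, 14, 15, 16, 17, 18; added edges (15,0,cv); (15,12,cv); (15,14,cv); (16,7,cv); (16,12,cv); (16,13,cv); (17,9,cv); (17,13,cv); (17,14,cv); (18,12,cv); (18,13,cv); (18,14,cv); result: nodes: 0:V, 7:V, 8:V, 9:V, 11:T, 12:V, 13:V, 14:V, 15:T, 16:T, 17:T, 18:T edges: (11,0,cv); (11,7,cv); (11,9,cv); (15,0,cv); (15,12,cv); (15,14,cv); (16,7,cv); (16,12,cv); (16,13,cv); (17,9,cv); (17,13,cv); (17,14,cv); (18,12,cv); (18,13,cv); (18,14,cv)
step 2: rule r1; match: 0->11, 1->0, 2->7, 3->9; deleted nodes 11; deleted edges (11,0,cv); (11,7,cv); (11,9,cv); added nodes 19, 20, 21, 22, 23, 24, 25; added edges (22,0,cv); (22,19,cv); (22,21,cv); (23,7,cv); (23,19,cv); (23,20,cv); (24,9,cv); (24,20,cv); (24,21,cv); (25,19,cv); (25,20,cv); (25,21,cv); result: nodes: 0:V, 7:V, 8:V, 9:V, 12:V, 13:V, 14:V, 15:T, 16:T, 17:T, 18:T, 19:V, 20:V, 21:V, 22:T, 23:T, 24:T, 25:T edges: (15,0,cv); (15,12,cv); (15,14,cv); (16,7,cv); (16,12,cv); (16,13,cv); (17,9,cv); (17,13,cv); (17,14,cv); (18,12,cv); (18,13,cv); (18,14,cv); (22,0,cv); (22,19,cv); (22,21,cv); (23,7,cv); (23,19,cv); (23,20,cv); (24,9,cv); (24,20,cv); (24,21,cv); (25,19,cv); (25,20,cv); (25,21,cv)
final:
nodes: 0:V, 7:V, 8:V, 9:V, 12:V, 13:V, 14:V, 15:T, 16:T, 17:T, 18:T, 19:V, 20:V, 21:V, 22:T, 23:T, 24:T, 25:T
edges: (15,0,cv); (15,12,cv); (15,14,cv); (16,7,cv); (16,12,cv); (16,13,cv); (17,9,cv); (17,13,cv); (17,14,cv); (18,12,cv); (18,13,cv); (18,14,cv); (22,0,cv); (22,19,cv); (22,21,cv); (23,7,cv); (23,19,cv); (23,20,cv); (24,9,cv); (24,20,cv); (24,21,cv); (25,19,cv); (25,20,cv); (25,21,cv)


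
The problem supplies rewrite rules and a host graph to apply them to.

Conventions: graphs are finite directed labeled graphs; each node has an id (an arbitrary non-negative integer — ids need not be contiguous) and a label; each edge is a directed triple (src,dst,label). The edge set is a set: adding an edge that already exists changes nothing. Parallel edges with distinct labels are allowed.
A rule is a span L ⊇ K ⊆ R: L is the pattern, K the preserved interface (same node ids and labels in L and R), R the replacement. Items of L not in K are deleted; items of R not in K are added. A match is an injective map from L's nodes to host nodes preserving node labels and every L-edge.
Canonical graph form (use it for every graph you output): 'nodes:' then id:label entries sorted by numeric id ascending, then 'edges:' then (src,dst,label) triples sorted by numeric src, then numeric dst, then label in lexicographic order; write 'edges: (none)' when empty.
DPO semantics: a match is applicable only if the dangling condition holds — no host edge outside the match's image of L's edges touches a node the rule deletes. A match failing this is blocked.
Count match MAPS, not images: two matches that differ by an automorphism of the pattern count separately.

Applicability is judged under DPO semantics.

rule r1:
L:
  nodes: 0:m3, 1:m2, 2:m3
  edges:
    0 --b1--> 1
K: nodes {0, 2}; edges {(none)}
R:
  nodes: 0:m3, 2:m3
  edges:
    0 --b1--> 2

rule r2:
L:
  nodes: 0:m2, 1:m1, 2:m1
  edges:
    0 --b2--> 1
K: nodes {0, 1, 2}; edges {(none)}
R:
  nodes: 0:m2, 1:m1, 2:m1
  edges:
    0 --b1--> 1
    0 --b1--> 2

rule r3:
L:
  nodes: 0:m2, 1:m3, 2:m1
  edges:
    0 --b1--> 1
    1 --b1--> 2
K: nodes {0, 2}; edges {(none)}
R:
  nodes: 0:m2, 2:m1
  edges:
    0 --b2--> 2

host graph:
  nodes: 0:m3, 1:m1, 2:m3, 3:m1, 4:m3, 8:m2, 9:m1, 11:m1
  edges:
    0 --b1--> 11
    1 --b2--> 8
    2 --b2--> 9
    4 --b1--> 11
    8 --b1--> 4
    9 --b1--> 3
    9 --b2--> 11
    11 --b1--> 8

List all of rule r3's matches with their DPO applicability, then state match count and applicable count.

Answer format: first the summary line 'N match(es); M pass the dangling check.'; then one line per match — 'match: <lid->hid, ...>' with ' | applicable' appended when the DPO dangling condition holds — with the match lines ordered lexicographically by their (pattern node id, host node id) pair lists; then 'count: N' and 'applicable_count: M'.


1 match(es); 1 pass the dangling check.
match: 0->8, 1->4, 2->11 | applicable
count: 1
applicable_count: 1


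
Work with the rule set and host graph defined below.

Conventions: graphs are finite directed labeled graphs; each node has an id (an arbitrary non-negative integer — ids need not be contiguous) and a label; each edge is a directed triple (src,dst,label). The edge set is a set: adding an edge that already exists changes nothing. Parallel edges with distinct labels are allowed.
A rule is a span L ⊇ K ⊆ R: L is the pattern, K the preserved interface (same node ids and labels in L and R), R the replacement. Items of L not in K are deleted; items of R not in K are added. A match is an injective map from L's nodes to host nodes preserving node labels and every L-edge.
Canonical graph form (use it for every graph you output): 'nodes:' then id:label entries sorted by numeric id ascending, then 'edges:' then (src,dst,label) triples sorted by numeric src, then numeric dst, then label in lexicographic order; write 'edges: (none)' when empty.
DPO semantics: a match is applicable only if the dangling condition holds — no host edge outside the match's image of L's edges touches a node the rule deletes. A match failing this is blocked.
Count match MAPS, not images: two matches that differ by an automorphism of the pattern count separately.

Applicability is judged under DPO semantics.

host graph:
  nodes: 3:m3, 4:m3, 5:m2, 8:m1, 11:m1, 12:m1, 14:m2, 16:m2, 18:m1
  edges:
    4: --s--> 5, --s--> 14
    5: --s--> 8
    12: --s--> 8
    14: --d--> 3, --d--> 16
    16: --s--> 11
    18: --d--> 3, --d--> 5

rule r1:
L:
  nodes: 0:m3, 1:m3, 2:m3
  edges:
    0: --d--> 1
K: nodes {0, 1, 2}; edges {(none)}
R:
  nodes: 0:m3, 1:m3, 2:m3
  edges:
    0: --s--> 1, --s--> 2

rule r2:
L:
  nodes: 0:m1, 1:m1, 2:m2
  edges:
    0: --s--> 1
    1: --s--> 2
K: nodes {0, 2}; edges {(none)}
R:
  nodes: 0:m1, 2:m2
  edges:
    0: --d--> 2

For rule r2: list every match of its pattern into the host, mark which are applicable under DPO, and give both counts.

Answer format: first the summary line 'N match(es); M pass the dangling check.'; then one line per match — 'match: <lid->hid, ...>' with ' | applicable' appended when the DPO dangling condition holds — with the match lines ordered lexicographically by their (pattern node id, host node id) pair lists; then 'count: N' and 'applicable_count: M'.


0 match(es); 0 pass the dangling check.
count: 0
applicable_count: 0


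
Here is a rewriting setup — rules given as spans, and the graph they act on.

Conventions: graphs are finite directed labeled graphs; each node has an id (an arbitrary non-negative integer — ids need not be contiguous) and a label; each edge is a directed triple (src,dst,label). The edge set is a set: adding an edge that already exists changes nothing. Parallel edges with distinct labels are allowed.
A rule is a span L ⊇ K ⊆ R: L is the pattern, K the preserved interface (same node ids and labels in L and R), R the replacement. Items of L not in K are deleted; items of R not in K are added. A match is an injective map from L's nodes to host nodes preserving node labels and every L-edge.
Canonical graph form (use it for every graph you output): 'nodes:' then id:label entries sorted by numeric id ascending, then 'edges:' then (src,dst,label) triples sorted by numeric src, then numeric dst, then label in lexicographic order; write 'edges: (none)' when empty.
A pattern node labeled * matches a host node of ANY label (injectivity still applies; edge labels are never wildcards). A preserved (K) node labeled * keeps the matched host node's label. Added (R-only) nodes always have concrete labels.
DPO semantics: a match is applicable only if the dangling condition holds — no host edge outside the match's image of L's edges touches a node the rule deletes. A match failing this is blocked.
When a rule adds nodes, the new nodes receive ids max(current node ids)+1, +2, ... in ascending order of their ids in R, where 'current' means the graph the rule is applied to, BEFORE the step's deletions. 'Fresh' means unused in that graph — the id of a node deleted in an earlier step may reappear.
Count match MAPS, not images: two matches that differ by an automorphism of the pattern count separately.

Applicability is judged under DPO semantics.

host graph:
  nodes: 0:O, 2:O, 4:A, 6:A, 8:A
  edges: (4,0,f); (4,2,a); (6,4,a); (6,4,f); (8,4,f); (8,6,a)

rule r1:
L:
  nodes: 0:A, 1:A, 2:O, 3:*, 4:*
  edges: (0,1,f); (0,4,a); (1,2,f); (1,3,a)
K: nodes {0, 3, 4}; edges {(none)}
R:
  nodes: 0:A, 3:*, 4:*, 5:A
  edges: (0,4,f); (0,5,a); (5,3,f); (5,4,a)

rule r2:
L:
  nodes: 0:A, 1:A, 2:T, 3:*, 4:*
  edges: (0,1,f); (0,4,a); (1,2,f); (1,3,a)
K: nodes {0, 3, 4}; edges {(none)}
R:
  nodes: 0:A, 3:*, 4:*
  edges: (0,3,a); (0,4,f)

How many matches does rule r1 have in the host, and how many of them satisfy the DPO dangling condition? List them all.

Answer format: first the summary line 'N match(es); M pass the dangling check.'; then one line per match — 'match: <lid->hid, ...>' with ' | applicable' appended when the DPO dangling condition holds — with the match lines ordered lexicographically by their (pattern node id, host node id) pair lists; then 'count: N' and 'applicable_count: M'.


1 match(es); 0 pass the dangling check.
match: 0->8, 1->4, 2->0, 3->2, 4->6
count: 1
applicable_count: 0


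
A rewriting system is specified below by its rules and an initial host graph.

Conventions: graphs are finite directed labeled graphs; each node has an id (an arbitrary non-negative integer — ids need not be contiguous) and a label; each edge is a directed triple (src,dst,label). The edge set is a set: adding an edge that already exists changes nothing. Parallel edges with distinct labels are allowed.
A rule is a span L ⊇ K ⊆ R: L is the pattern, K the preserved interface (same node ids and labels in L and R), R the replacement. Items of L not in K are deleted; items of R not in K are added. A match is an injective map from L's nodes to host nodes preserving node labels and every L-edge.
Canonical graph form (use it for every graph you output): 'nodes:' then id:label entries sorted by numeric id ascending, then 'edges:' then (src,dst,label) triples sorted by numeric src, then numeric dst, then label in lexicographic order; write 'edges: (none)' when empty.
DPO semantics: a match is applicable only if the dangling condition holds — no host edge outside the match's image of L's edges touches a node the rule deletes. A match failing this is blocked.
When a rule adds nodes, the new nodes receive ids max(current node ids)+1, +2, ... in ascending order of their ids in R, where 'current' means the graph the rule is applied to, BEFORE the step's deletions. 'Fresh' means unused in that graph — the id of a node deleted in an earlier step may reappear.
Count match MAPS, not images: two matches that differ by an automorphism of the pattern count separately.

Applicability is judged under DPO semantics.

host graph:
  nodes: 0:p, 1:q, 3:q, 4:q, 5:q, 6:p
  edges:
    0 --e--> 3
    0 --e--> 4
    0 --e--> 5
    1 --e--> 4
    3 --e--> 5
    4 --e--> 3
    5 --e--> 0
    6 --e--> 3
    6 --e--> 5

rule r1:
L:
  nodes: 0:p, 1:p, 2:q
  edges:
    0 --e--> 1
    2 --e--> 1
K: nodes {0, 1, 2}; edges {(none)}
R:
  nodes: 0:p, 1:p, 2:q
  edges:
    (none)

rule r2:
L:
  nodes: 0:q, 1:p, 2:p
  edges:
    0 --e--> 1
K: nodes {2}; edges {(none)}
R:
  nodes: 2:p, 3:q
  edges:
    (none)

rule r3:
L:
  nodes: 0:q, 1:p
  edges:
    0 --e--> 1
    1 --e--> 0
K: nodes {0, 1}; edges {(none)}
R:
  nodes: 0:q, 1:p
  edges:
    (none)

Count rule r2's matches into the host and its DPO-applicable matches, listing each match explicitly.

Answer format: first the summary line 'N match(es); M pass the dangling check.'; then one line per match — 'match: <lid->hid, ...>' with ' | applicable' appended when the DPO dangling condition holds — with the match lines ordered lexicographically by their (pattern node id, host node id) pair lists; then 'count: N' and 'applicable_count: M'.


1 match(es); 0 pass the dangling check.
match: 0->5, 1->0, 2->6
count: 1
applicable_count: 0


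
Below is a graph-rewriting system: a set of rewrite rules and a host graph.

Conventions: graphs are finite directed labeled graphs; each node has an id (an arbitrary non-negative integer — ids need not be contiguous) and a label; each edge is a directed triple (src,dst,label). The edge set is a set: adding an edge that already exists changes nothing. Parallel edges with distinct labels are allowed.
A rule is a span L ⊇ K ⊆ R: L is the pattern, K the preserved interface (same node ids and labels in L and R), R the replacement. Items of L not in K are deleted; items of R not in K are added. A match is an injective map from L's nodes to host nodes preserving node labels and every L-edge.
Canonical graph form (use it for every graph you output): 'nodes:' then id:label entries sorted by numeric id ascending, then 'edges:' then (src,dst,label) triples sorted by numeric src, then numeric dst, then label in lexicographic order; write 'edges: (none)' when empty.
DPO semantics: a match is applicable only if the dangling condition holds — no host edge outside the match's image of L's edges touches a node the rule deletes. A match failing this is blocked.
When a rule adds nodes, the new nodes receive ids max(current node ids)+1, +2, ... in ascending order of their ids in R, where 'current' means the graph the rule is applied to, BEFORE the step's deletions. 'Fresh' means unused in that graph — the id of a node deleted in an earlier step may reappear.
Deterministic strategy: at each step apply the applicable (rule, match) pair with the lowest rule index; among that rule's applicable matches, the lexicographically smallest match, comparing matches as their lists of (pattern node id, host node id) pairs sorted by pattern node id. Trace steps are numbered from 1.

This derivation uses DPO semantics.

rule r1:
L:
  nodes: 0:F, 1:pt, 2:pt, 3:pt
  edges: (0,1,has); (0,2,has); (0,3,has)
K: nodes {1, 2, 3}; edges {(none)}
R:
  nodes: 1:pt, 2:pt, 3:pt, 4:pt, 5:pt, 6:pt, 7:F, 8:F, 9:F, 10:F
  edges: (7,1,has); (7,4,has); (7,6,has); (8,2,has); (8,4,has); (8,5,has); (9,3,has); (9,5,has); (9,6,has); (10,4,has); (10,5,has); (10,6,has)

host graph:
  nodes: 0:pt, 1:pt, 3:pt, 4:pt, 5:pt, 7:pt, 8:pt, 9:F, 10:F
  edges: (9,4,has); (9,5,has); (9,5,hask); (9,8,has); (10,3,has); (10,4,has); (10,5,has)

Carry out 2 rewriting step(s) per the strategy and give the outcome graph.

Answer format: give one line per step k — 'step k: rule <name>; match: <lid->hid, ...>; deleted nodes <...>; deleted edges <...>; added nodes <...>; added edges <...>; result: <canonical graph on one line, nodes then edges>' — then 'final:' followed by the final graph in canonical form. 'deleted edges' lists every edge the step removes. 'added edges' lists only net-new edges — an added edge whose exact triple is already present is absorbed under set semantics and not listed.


step 1: rule r1; match: 0->10, 1->3, 2->4, 3->5; deleted nodes 10; deleted edges (10,3,has); (10,4,has); (10,5,has); added nodes 11, 12, 13, 14, 15, 16, 17; added edges (14,3,has); (14,11,has); (14,13,has); (15,4,has); (15,11,has); (15,12,has); (16,5,has); (16,12,has); (16,13,has); (17,11,has); (17,12,has); (17,13,has); result: nodes: 0:pt, 1:pt, 3:pt, 4:pt, 5:pt, 7:pt, 8:pt, 9:F, 11:pt, 12:pt, 13:pt, 14:F, 15:F, 16:F, 17:F edges: (9,4,has); (9,5,has); (9,5,hask); (9,8,has); (14,3,has); (14,11,has); (14,13,has); (15,4,has); (15,11,has); (15,12,has); (16,5,has); (16,12,has); (16,13,has); (17,11,has); (17,12,has); (17,13,has)
step 2: rule r1; match: 0->14, 1->3, 2->11, 3->13; deleted nodes 14; deleted edges (14,3,has); (14,11,has); (14,13,has); added nodes 18, 19, 20, 21, 22, 23, 24; added edges (21,3,has); (21,18,has); (21,20,has); (22,11,has); (22,18,has); (22,19,has); (23,13,has); (23,19,has); (23,20,has); (24,18,has); (24,19,has); (24,20,has); result: nodes: 0:pt, 1:pt, 3:pt, 4:pt, 5:pt, 7:pt, 8:pt, 9:F, 11:pt, 12:pt, 13:pt, 15:F, 16:F, 17:F, 18:pt, 19:pt, 20:pt, 21:F, 22:F, 23:F, 24:F edges: (9,4,has); (9,5,has); (9,5,hask); (9,8,has); (15,4,has); (15,11,has); (15,12,has); (16,5,has); (16,12,has); (16,13,has); (17,11,has); (17,12,has); (17,13,has); (21,3,has); (21,18,has); (21,20,has); (22,11,has); (22,18,has); (22,19,has); (23,13,has); (23,19,has); (23,20,has); (24,18,has); (24,19,has); (24,20,has)
final:
nodes: 0:pt, 1:pt, 3:pt, 4:pt, 5:pt, 7:pt, 8:pt, 9:F, 11:pt, 12:pt, 13:pt, 15:F, 16:F, 17:F, 18:pt, 19:pt, 20:pt, 21:F, 22:F, 23:F, 24:F
edges: (9,4,has); (9,5,has); (9,5,hask); (9,8,has); (15,4,has); (15,11,has); (15,12,has); (16,5,has); (16,12,has); (16,13,has); (17,11,has); (17,12,has); (17,13,has); (21,3,has); (21,18,has); (21,20,has); (22,11,has); (22,18,has); (22,19,has); (23,13,has); (23,19,has); (23,20,has); (24,18,has); (24,19,has); (24,20,has)


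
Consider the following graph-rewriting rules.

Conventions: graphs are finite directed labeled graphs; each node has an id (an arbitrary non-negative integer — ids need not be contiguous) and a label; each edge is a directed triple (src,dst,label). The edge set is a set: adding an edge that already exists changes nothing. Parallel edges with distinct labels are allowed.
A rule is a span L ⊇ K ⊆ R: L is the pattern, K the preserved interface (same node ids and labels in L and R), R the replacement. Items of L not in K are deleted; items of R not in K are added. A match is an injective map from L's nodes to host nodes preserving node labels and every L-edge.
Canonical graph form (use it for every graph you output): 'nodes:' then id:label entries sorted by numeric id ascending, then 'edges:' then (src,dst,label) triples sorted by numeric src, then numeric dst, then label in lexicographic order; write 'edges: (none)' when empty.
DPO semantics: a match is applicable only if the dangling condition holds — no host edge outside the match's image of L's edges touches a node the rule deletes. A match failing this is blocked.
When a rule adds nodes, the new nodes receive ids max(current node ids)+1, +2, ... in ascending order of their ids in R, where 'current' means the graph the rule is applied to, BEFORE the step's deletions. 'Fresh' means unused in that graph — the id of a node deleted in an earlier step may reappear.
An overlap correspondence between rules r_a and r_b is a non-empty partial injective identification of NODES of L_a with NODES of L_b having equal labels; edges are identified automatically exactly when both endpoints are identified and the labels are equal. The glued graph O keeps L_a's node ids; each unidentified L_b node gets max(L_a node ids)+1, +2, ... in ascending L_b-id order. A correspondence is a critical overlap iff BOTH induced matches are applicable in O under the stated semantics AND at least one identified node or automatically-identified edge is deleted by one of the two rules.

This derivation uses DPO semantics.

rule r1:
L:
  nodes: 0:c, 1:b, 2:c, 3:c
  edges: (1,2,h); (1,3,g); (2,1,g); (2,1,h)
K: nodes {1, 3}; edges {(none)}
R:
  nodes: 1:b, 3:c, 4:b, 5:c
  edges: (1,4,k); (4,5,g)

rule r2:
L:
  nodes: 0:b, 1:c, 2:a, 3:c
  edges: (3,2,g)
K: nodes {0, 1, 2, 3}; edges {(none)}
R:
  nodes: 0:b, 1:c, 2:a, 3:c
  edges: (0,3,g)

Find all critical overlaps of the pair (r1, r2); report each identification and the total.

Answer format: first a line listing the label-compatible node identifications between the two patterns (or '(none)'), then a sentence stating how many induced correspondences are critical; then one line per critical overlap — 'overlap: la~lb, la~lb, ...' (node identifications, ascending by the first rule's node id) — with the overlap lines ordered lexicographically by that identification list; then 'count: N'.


label-compatible node identifications between L(r1) and L(r2): 0~1, 0~3, 1~0, 2~1, 2~3, 3~1, 3~3
8 of the induced correspondences are critical overlaps of r1 and r2.
overlap: 0~1
overlap: 0~1, 1~0
overlap: 0~1, 1~0, 3~3
overlap: 0~1, 3~3
overlap: 1~0, 2~1
overlap: 1~0, 2~1, 3~3
overlap: 2~1
overlap: 2~1, 3~3
count: 8


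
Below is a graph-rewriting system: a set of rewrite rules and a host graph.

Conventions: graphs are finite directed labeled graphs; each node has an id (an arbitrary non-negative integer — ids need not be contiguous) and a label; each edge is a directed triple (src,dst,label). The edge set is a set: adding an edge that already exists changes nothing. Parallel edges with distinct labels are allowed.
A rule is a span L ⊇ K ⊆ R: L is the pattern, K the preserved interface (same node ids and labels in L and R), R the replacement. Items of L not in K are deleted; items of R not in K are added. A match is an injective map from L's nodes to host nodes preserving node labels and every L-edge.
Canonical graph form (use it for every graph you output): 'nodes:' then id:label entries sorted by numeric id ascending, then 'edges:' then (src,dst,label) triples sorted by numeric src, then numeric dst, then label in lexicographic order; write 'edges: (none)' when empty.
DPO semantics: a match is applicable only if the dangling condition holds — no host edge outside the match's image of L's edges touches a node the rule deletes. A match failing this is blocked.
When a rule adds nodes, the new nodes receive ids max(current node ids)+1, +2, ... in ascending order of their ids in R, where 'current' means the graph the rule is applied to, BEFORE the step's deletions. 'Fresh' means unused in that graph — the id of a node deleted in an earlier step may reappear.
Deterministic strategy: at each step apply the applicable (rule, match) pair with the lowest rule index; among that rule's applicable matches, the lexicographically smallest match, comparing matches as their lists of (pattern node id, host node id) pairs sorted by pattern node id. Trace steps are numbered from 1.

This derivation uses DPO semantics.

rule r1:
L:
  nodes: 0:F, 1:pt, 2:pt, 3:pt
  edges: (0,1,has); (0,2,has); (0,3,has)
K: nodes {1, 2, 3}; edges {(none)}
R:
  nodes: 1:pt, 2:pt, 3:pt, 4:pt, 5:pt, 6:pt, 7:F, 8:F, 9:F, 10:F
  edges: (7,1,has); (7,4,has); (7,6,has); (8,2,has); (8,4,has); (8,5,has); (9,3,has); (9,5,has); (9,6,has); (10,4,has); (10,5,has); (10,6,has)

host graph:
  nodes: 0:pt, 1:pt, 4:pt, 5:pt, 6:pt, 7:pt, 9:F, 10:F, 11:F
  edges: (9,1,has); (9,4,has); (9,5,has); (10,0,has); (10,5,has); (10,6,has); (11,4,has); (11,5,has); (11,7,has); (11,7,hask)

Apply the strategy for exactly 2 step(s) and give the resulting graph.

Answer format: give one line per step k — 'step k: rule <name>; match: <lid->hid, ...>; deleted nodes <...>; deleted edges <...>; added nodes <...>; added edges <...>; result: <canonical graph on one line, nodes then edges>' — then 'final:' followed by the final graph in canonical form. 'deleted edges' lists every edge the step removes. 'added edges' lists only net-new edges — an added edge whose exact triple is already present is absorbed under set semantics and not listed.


step 1: rule r1; match: 0->9, 1->1, 2->4, 3->5; deleted nodes 9; deleted edges (9,1,has); (9,4,has); (9,5,has); added nodes 12, 13, 14, 15, 16, 17, 18; added edges (15,1,has); (15,12,has); (15,14,has); (16,4,has); (16,12,has); (16,13,has); (17,5,has); (17,13,has); (17,14,has); (18,12,has); (18,13,has); (18,14,has); result: nodes: 0:pt, 1:pt, 4:pt, 5:pt, 6:pt, 7:pt, 10:F, 11:F, 12:pt, 13:pt, 14:pt, 15:F, 16:F, 17:F, 18:F edges: (10,0,has); (10,5,has); (10,6,has); (11,4,has); (11,5,has); (11,7,has); (11,7,hask); (15,1,has); (15,12,has); (15,14,has); (16,4,has); (16,12,has); (16,13,has); (17,5,has); (17,13,has); (17,14,has); (18,12,has); (18,13,has); (18,14,has)
step 2: rule r1; match: 0->10, 1->0, 2->5, 3->6; deleted nodes 10; deleted edges (10,0,has); (10,5,has); (10,6,has); added nodes 19, 20, 21, 22, 23, 24, 25; added edges (22,0,has); (22,19,has); (22,21,has); (23,5,has); (23,19,has); (23,20,has); (24,6,has); (24,20,has); (24,21,has); (25,19,has); (25,20,has); (25,21,has); result: nodes: 0:pt, 1:pt, 4:pt, 5:pt, 6:pt, 7:pt, 11:F, 12:pt, 13:pt, 14:pt, 15:F, 16:F, 17:F, 18:F, 19:pt, 20:pt, 21:pt, 22:F, 23:F, 24:F, 25:F edges: (11,4,has); (11,5,has); (11,7,has); (11,7,hask); (15,1,has); (15,12,has); (15,14,has); (16,4,has); (16,12,has); (16,13,has); (17,5,has); (17,13,has); (17,14,has); (18,12,has); (18,13,has); (18,14,has); (22,0,has); (22,19,has); (22,21,has); (23,5,has); (23,19,has); (23,20,has); (24,6,has); (24,20,has); (24,21,has); (25,19,has); (25,20,has); (25,21,has)
final:
nodes: 0:pt, 1:pt, 4:pt, 5:pt, 6:pt, 7:pt, 11:F, 12:pt, 13:pt, 14:pt, 15:F, 16:F, 17:F, 18:F, 19:pt, 20:pt, 21:pt, 22:F, 23:F, 24:F, 25:F
edges: (11,4,has); (11,5,has); (11,7,has); (11,7,hask); (15,1,has); (15,12,has); (15,14,has); (16,4,has); (16,12,has); (16,13,has); (17,5,has); (17,13,has); (17,14,has); (18,12,has); (18,13,has); (18,14,has); (22,0,has); (22,19,has); (22,21,has); (23,5,has); (23,19,has); (23,20,has); (24,6,has); (24,20,has); (24,21,has); (25,19,has); (25,20,has); (25,21,has)


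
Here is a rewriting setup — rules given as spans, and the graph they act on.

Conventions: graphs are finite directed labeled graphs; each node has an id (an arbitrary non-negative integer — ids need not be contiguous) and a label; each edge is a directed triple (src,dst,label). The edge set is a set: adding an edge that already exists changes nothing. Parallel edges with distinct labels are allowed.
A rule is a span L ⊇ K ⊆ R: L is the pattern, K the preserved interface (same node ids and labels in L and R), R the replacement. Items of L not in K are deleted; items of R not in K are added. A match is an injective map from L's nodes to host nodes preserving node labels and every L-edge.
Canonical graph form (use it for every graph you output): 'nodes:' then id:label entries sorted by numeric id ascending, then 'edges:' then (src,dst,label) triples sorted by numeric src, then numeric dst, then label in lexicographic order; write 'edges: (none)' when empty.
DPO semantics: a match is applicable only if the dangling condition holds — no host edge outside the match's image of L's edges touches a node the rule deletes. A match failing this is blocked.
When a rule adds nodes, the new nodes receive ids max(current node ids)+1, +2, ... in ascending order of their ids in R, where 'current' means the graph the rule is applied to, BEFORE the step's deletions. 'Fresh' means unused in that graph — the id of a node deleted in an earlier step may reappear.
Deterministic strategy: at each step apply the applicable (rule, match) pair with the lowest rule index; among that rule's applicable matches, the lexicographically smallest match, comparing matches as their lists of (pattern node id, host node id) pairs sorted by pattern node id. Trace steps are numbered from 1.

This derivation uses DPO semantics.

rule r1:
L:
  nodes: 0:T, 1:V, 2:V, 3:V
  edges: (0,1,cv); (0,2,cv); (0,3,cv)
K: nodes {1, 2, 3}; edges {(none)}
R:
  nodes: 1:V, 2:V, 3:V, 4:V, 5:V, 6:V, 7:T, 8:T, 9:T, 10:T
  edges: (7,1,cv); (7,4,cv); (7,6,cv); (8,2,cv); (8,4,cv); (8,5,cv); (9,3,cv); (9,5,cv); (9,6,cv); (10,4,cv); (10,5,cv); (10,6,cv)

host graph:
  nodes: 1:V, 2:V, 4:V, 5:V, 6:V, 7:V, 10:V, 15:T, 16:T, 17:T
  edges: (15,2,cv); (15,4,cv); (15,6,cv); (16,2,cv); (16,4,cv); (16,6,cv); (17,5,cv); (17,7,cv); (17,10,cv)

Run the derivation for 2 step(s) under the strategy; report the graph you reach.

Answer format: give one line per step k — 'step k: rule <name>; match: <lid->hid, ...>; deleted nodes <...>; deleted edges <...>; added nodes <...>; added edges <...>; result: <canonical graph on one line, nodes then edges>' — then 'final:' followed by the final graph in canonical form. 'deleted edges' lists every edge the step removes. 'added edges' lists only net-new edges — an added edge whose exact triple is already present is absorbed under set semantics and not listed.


step 1: rule r1; match: 0->15, 1->2, 2->4, 3->6; deleted nodes 15; deleted edges (15,2,cv); (15,4,cv); (15,6,cv); added nodes 18, 19, 20, 21, 22, 23, 24; added edges (21,2,cv); (21,18,cv); (21,20,cv); (22,4,cv); (22,18,cv); (22,19,cv); (23,6,cv); (23,19,cv); (23,20,cv); (24,18,cv); (24,19,cv); (24,20,cv); result: nodes: 1:V, 2:V, 4:V, 5:V, 6:V, 7:V, 10:V, 16:T, 17:T, 18:V, 19:V, 20:V, 21:T, 22:T, 23:T, 24:T edges: (16,2,cv); (16,4,cv); (16,6,cv); (17,5,cv); (17,7,cv); (17,10,cv); (21,2,cv); (21,18,cv); (21,20,cv); (22,4,cv); (22,18,cv); (22,19,cv); (23,6,cv); (23,19,cv); (23,20,cv); (24,18,cv); (24,19,cv); (24,20,cv)
step 2: rule r1; match: 0->16, 1->2, 2->4, 3->6; deleted nodes 16; deleted edges (16,2,cv); (16,4,cv); (16,6,cv); added nodes 25, 26, 27, 28, 29, 30, 31; added edges (28,2,cv); (28,25,cv); (28,27,cv); (29,4,cv); (29,25,cv); (29,26,cv); (30,6,cv); (30,26,cv); (30,27,cv); (31,25,cv); (31,26,cv); (31,27,cv); result: nodes: 1:V, 2:V, 4:V, 5:V, 6:V, 7:V, 10:V, 17:T, 18:V, 19:V, 20:V, 21:T, 22:T, 23:T, 24:T, 25:V, 26:V, 27:V, 28:T, 29:T, 30:T, 31:T edges: (17,5,cv); (17,7,cv); (17,10,cv); (21,2,cv); (21,18,cv); (21,20,cv); (22,4,cv); (22,18,cv); (22,19,cv); (23,6,cv); (23,19,cv); (23,20,cv); (24,18,cv); (24,19,cv); (24,20,cv); (28,2,cv); (28,25,cv); (28,27,cv); (29,4,cv); (29,25,cv); (29,26,cv); (30,6,cv); (30,26,cv); (30,27,cv); (31,25,cv); (31,26,cv); (31,27,cv)
final:
nodes: 1:V, 2:V, 4:V, 5:V, 6:V, 7:V, 10:V, 17:T, 18:V, 19:V, 20:V, 21:T, 22:T, 23:T, 24:T, 25:V, 26:V, 27:V, 28:T, 29:T, 30:T, 31:T
edges: (17,5,cv); (17,7,cv); (17,10,cv); (21,2,cv); (21,18,cv); (21,20,cv); (22,4,cv); (22,18,cv); (22,19,cv); (23,6,cv); (23,19,cv); (23,20,cv); (24,18,cv); (24,19,cv); (24,20,cv); (28,2,cv); (28,25,cv); (28,27,cv); (29,4,cv); (29,25,cv); (29,26,cv); (30,6,cv); (30,26,cv); (30,27,cv); (31,25,cv); (31,26,cv); (31,27,cv)


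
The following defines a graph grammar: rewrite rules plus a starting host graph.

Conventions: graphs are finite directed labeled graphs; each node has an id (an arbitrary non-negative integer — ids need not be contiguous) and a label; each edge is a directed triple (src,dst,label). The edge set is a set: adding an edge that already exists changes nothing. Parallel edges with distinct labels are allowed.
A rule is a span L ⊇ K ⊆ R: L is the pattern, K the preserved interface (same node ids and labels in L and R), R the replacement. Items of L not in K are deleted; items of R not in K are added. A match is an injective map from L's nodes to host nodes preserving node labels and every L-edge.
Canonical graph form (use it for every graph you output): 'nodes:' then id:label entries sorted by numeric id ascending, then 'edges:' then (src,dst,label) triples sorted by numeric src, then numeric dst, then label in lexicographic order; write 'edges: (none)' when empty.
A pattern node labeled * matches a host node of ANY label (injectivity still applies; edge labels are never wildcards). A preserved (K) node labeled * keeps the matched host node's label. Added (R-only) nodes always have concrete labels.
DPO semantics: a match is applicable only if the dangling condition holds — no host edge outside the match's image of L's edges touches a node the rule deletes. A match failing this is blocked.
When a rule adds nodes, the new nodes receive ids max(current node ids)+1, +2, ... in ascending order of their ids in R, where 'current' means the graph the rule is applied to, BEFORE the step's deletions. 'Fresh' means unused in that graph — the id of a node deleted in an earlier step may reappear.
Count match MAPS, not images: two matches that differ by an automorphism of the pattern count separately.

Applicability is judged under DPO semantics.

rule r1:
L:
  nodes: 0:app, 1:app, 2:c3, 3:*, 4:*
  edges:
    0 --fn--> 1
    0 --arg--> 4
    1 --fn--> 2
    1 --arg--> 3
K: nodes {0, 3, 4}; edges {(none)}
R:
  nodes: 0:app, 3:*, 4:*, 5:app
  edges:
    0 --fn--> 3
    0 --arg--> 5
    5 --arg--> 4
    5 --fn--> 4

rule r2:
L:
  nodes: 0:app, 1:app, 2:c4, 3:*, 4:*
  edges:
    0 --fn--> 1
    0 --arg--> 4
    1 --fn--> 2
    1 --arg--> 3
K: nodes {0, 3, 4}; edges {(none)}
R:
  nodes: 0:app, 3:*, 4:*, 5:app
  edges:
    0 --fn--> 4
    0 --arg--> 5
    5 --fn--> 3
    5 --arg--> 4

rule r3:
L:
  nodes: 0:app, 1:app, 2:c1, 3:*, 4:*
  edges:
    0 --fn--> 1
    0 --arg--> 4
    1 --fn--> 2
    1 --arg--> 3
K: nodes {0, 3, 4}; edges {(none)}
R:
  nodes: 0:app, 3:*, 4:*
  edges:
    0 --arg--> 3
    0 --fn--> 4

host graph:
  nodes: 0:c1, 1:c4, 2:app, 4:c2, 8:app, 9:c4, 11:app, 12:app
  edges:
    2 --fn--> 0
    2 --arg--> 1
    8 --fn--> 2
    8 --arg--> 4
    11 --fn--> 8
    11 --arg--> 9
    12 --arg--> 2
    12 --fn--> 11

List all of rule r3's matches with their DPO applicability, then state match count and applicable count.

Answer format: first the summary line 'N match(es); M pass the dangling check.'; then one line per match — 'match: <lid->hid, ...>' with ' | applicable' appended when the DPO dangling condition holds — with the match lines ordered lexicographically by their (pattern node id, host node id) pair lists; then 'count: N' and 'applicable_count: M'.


1 match(es); 0 pass the dangling check.
match: 0->8, 1->2, 2->0, 3->1, 4->4
count: 1
applicable_count: 0


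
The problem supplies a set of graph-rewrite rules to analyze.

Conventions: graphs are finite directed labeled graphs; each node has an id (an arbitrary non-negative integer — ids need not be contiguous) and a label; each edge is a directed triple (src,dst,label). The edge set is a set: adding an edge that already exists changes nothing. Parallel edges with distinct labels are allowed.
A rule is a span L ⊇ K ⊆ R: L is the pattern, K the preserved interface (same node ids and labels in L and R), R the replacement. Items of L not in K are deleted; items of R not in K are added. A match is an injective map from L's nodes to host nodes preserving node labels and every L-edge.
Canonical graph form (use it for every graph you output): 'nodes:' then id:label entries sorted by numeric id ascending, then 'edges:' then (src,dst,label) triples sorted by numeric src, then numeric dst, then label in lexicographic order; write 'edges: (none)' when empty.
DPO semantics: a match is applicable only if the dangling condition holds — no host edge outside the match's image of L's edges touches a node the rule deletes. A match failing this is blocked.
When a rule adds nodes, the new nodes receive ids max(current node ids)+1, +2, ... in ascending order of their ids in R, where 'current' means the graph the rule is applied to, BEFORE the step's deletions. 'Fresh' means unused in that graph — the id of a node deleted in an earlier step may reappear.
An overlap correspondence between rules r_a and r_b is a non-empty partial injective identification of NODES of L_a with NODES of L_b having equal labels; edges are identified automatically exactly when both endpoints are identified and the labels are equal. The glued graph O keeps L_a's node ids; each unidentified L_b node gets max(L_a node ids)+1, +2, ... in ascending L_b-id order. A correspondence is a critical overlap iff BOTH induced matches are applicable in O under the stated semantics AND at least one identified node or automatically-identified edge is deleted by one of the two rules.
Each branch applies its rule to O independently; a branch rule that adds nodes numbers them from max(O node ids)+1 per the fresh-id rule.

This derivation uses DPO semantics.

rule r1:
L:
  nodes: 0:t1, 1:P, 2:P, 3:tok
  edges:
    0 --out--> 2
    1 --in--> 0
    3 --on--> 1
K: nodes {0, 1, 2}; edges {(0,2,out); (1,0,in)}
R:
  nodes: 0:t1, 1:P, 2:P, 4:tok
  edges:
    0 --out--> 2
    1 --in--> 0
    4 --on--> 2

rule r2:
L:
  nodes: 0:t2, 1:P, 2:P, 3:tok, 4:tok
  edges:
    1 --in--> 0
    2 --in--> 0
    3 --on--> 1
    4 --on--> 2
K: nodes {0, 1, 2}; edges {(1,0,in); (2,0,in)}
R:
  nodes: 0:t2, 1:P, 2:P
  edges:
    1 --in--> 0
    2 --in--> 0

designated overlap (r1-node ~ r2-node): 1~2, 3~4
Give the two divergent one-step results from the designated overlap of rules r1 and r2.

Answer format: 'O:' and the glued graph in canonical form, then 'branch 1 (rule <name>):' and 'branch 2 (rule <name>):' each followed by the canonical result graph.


O:
nodes: 0:t1, 1:P, 2:P, 3:tok, 4:t2, 5:P, 6:tok
edges: (0,2,out); (1,0,in); (1,4,in); (3,1,on); (5,4,in); (6,5,on)
branch 1 (rule r1):
nodes: 0:t1, 1:P, 2:P, 4:t2, 5:P, 6:tok, 7:tok
edges: (0,2,out); (1,0,in); (1,4,in); (5,4,in); (6,5,on); (7,2,on)
branch 2 (rule r2):
nodes: 0:t1, 1:P, 2:P, 4:t2, 5:P
edges: (0,2,out); (1,0,in); (1,4,in); (5,4,in)


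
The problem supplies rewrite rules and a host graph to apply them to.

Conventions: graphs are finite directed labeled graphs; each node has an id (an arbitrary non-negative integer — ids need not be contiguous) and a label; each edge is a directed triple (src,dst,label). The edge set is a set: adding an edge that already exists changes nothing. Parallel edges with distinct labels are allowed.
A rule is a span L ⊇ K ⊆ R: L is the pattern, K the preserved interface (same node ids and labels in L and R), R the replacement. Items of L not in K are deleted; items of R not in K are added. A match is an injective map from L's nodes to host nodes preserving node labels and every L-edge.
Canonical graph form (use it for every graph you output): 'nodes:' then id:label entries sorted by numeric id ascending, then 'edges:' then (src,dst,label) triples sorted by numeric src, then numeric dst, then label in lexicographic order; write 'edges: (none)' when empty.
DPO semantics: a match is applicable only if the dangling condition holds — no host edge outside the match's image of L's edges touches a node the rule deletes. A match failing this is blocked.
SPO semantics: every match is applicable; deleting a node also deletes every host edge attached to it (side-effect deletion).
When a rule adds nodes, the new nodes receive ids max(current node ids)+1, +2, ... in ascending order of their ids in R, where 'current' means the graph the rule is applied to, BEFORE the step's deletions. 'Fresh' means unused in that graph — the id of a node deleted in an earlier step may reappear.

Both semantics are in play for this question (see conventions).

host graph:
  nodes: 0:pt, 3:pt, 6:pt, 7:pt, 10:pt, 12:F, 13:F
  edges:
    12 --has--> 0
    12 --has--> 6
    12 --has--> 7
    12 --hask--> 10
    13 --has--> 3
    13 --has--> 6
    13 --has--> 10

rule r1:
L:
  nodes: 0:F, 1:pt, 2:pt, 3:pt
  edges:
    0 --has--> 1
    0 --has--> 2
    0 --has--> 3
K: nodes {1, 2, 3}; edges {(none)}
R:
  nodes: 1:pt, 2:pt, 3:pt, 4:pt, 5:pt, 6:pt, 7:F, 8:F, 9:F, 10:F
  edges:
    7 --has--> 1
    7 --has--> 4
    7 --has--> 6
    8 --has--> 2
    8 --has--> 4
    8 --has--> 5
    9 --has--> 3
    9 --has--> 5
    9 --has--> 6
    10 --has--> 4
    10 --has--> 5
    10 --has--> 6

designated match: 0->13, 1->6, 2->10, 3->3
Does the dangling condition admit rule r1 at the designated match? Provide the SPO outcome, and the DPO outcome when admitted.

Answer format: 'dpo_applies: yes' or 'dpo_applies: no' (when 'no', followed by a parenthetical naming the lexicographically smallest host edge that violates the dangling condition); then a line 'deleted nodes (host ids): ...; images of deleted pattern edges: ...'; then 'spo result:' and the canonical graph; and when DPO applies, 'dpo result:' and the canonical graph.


dpo_applies: yes
deleted nodes (host ids): 13; images of deleted pattern edges: (13,3,has); (13,6,has); (13,10,has)
spo result:
nodes: 0:pt, 3:pt, 6:pt, 7:pt, 10:pt, 12:F, 14:pt, 15:pt, 16:pt, 17:F, 18:F, 19:F, 20:F
edges: (12,0,has); (12,6,has); (12,7,has); (12,10,hask); (17,6,has); (17,14,has); (17,16,has); (18,10,has); (18,14,has); (18,15,has); (19,3,has); (19,15,has); (19,16,has); (20,14,has); (20,15,has); (20,16,has)
dpo result:
nodes: 0:pt, 3:pt, 6:pt, 7:pt, 10:pt, 12:F, 14:pt, 15:pt, 16:pt, 17:F, 18:F, 19:F, 20:F
edges: (12,0,has); (12,6,has); (12,7,has); (12,10,hask); (17,6,has); (17,14,has); (17,16,has); (18,10,has); (18,14,has); (18,15,has); (19,3,has); (19,15,has); (19,16,has); (20,14,has); (20,15,has); (20,16,has)
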